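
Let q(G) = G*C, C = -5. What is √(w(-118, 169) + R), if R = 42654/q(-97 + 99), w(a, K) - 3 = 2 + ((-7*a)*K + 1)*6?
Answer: 2*√5208185/5 ≈ 912.86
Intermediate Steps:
q(G) = -5*G (q(G) = G*(-5) = -5*G)
w(a, K) = 11 - 42*K*a (w(a, K) = 3 + (2 + ((-7*a)*K + 1)*6) = 3 + (2 + (-7*K*a + 1)*6) = 3 + (2 + (1 - 7*K*a)*6) = 3 + (2 + (6 - 42*K*a)) = 3 + (8 - 42*K*a) = 11 - 42*K*a)
R = -21327/5 (R = 42654/((-5*(-97 + 99))) = 42654/((-5*2)) = 42654/(-10) = 42654*(-⅒) = -21327/5 ≈ -4265.4)
√(w(-118, 169) + R) = √((11 - 42*169*(-118)) - 21327/5) = √((11 + 837564) - 21327/5) = √(837575 - 21327/5) = √(4166548/5) = 2*√5208185/5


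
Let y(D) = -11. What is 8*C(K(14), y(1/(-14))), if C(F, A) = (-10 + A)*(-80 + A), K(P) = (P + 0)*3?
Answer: 15288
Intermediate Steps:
K(P) = 3*P (K(P) = P*3 = 3*P)
C(F, A) = (-80 + A)*(-10 + A)
8*C(K(14), y(1/(-14))) = 8*(800 + (-11)² - 90*(-11)) = 8*(800 + 121 + 990) = 8*1911 = 15288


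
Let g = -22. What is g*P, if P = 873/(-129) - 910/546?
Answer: 23936/129 ≈ 185.55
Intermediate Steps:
P = -1088/129 (P = 873*(-1/129) - 910*1/546 = -291/43 - 5/3 = -1088/129 ≈ -8.4341)
g*P = -22*(-1088/129) = 23936/129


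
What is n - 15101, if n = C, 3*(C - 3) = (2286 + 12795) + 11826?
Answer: -6129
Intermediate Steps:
C = 8972 (C = 3 + ((2286 + 12795) + 11826)/3 = 3 + (15081 + 11826)/3 = 3 + (⅓)*26907 = 3 + 8969 = 8972)
n = 8972
n - 15101 = 8972 - 15101 = -6129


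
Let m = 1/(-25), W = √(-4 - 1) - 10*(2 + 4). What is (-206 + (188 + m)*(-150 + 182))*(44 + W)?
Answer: -2323488/25 + 145218*I*√5/25 ≈ -92940.0 + 12989.0*I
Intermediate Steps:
W = -60 + I*√5 (W = √(-5) - 10*6 = I*√5 - 60 = -60 + I*√5 ≈ -60.0 + 2.2361*I)
m = -1/25 ≈ -0.040000
(-206 + (188 + m)*(-150 + 182))*(44 + W) = (-206 + (188 - 1/25)*(-150 + 182))*(44 + (-60 + I*√5)) = (-206 + (4699/25)*32)*(-16 + I*√5) = (-206 + 150368/25)*(-16 + I*√5) = 145218*(-16 + I*√5)/25 = -2323488/25 + 145218*I*√5/25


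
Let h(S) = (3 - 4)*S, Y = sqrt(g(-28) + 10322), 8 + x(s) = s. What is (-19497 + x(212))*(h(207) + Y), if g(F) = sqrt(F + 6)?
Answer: 3993651 - 19293*sqrt(10322 + I*sqrt(22)) ≈ 2.0335e+6 - 445.35*I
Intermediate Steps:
g(F) = sqrt(6 + F)
x(s) = -8 + s
Y = sqrt(10322 + I*sqrt(22)) (Y = sqrt(sqrt(6 - 28) + 10322) = sqrt(sqrt(-22) + 10322) = sqrt(I*sqrt(22) + 10322) = sqrt(10322 + I*sqrt(22)) ≈ 101.6 + 0.0231*I)
h(S) = -S
(-19497 + x(212))*(h(207) + Y) = (-19497 + (-8 + 212))*(-1*207 + sqrt(10322 + I*sqrt(22))) = (-19497 + 204)*(-207 + sqrt(10322 + I*sqrt(22))) = -19293*(-207 + sqrt(10322 + I*sqrt(22))) = 3993651 - 19293*sqrt(10322 + I*sqrt(22))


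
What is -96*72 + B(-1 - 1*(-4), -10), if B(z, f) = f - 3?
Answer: -6925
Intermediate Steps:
B(z, f) = -3 + f
-96*72 + B(-1 - 1*(-4), -10) = -96*72 + (-3 - 10) = -6912 - 13 = -6925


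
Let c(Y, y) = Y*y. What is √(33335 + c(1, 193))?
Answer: 2*√8382 ≈ 183.11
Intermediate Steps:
√(33335 + c(1, 193)) = √(33335 + 1*193) = √(33335 + 193) = √33528 = 2*√8382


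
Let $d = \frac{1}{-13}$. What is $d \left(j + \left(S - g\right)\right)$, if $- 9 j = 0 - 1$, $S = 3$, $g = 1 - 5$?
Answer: $- \frac{64}{117} \approx -0.54701$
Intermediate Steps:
$g = -4$ ($g = 1 - 5 = -4$)
$d = - \frac{1}{13} \approx -0.076923$
$j = \frac{1}{9}$ ($j = - \frac{0 - 1}{9} = \left(- \frac{1}{9}\right) \left(-1\right) = \frac{1}{9} \approx 0.11111$)
$d \left(j + \left(S - g\right)\right) = - \frac{\frac{1}{9} + \left(3 - -4\right)}{13} = - \frac{\frac{1}{9} + \left(3 + 4\right)}{13} = - \frac{\frac{1}{9} + 7}{13} = \left(- \frac{1}{13}\right) \frac{64}{9} = - \frac{64}{117}$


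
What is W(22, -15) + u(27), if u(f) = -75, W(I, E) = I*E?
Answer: -405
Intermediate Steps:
W(I, E) = E*I
W(22, -15) + u(27) = -15*22 - 75 = -330 - 75 = -405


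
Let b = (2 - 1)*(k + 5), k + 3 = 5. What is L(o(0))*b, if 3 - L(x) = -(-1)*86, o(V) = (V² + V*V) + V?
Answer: -581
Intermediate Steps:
k = 2 (k = -3 + 5 = 2)
o(V) = V + 2*V² (o(V) = (V² + V²) + V = 2*V² + V = V + 2*V²)
L(x) = -83 (L(x) = 3 - (-1)*(-1*86) = 3 - (-1)*(-86) = 3 - 1*86 = 3 - 86 = -83)
b = 7 (b = (2 - 1)*(2 + 5) = 1*7 = 7)
L(o(0))*b = -83*7 = -581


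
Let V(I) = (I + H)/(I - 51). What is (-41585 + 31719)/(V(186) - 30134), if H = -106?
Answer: 133191/406801 ≈ 0.32741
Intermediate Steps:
V(I) = (-106 + I)/(-51 + I) (V(I) = (I - 106)/(I - 51) = (-106 + I)/(-51 + I))
(-41585 + 31719)/(V(186) - 30134) = (-41585 + 31719)/((-106 + 186)/(-51 + 186) - 30134) = -9866/(80/135 - 30134) = -9866/((1/135)*80 - 30134) = -9866/(16/27 - 30134) = -9866/(-813602/27) = -9866*(-27/813602) = 133191/406801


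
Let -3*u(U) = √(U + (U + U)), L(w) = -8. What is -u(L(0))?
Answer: 2*I*√6/3 ≈ 1.633*I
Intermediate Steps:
u(U) = -√3*√U/3 (u(U) = -√(U + (U + U))/3 = -√(U + 2*U)/3 = -√3*√U/3)
-u(L(0)) = -(-1)*√3*√(-8)/3 = -(-1)*√3*2*I*√2/3 = -(-2)*I*√6/3 = 2*I*√6/3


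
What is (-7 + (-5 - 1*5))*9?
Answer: -153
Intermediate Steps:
(-7 + (-5 - 1*5))*9 = (-7 + (-5 - 5))*9 = (-7 - 10)*9 = -17*9 = -153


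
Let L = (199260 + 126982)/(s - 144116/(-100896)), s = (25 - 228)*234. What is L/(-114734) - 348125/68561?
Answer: -488324984938792169/96173627306118197 ≈ -5.0775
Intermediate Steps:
s = -47502 (s = -203*234 = -47502)
L = -167941392/24452131 (L = (199260 + 126982)/(-47502 - 144116/(-100896)) = 326242/(-47502 - 144116*(-1/100896)) = 326242/(-47502 + 36029/25224) = 326242/(-1198154419/25224) = 326242*(-25224/1198154419) = -167941392/24452131 ≈ -6.8682)
L/(-114734) - 348125/68561 = -167941392/24452131/(-114734) - 348125/68561 = -167941392/24452131*(-1/114734) - 348125*1/68561 = 83970696/1402745399077 - 348125/68561 = -488324984938792169/96173627306118197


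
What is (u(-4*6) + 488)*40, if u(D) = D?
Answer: 18560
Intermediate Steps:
(u(-4*6) + 488)*40 = (-4*6 + 488)*40 = (-24 + 488)*40 = 464*40 = 18560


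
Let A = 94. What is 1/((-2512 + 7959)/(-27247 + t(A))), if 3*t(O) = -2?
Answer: -81743/16341 ≈ -5.0023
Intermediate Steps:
t(O) = -⅔ (t(O) = (⅓)*(-2) = -⅔)
1/((-2512 + 7959)/(-27247 + t(A))) = 1/((-2512 + 7959)/(-27247 - ⅔)) = 1/(5447/(-81743/3)) = 1/(5447*(-3/81743)) = 1/(-16341/81743) = -81743/16341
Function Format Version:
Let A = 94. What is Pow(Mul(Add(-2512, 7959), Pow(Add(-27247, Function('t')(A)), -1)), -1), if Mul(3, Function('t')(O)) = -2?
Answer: Rational(-81743, 16341) ≈ -5.0023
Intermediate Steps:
Function('t')(O) = Rational(-2, 3) (Function('t')(O) = Mul(Rational(1, 3), -2) = Rational(-2, 3))
Pow(Mul(Add(-2512, 7959), Pow(Add(-27247, Function('t')(A)), -1)), -1) = Pow(Mul(Add(-2512, 7959), Pow(Add(-27247, Rational(-2, 3)), -1)), -1) = Pow(Mul(5447, Pow(Rational(-81743, 3), -1)), -1) = Pow(Mul(5447, Rational(-3, 81743)), -1) = Pow(Rational(-16341, 81743), -1) = Rational(-81743, 16341)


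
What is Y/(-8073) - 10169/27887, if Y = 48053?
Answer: -1422148348/225131751 ≈ -6.3170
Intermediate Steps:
Y/(-8073) - 10169/27887 = 48053/(-8073) - 10169/27887 = 48053*(-1/8073) - 10169*1/27887 = -48053/8073 - 10169/27887 = -1422148348/225131751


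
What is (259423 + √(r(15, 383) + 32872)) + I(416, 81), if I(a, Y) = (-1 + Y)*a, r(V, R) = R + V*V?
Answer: 292703 + 6*√930 ≈ 2.9289e+5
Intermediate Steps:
r(V, R) = R + V²
I(a, Y) = a*(-1 + Y)
(259423 + √(r(15, 383) + 32872)) + I(416, 81) = (259423 + √((383 + 15²) + 32872)) + 416*(-1 + 81) = (259423 + √((383 + 225) + 32872)) + 416*80 = (259423 + √(608 + 32872)) + 33280 = (259423 + √33480) + 33280 = (259423 + 6*√930) + 33280 = 292703 + 6*√930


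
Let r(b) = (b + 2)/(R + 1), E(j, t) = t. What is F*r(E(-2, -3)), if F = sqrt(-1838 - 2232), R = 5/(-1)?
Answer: I*sqrt(4070)/4 ≈ 15.949*I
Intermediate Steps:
R = -5 (R = 5*(-1) = -5)
r(b) = -1/2 - b/4 (r(b) = (b + 2)/(-5 + 1) = (2 + b)/(-4) = (2 + b)*(-1/4) = -1/2 - b/4)
F = I*sqrt(4070) (F = sqrt(-4070) = I*sqrt(4070) ≈ 63.797*I)
F*r(E(-2, -3)) = (I*sqrt(4070))*(-1/2 - 1/4*(-3)) = (I*sqrt(4070))*(-1/2 + 3/4) = (I*sqrt(4070))*(1/4) = I*sqrt(4070)/4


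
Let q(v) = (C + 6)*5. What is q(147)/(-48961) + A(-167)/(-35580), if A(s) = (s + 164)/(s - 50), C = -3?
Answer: -38653261/126007008820 ≈ -0.00030675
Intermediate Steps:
q(v) = 15 (q(v) = (-3 + 6)*5 = 3*5 = 15)
A(s) = (164 + s)/(-50 + s)
q(147)/(-48961) + A(-167)/(-35580) = 15/(-48961) + ((164 - 167)/(-50 - 167))/(-35580) = 15*(-1/48961) + (-3/(-217))*(-1/35580) = -15/48961 - 1/217*(-3)*(-1/35580) = -15/48961 + (3/217)*(-1/35580) = -15/48961 - 1/2573620 = -38653261/126007008820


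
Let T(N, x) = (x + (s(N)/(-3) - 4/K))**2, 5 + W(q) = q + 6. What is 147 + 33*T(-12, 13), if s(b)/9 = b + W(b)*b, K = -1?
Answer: 3882564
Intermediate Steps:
W(q) = 1 + q (W(q) = -5 + (q + 6) = -5 + (6 + q) = 1 + q)
s(b) = 9*b + 9*b*(1 + b) (s(b) = 9*(b + (1 + b)*b) = 9*(b + b*(1 + b)) = 9*b + 9*b*(1 + b))
T(N, x) = (4 + x - 3*N*(2 + N))**2 (T(N, x) = (x + ((9*N*(2 + N))/(-3) - 4/(-1)))**2 = (x + ((9*N*(2 + N))*(-1/3) - 4*(-1)))**2 = (x + (-3*N*(2 + N) + 4))**2 = (x + (4 - 3*N*(2 + N)))**2 = (4 + x - 3*N*(2 + N))**2)
147 + 33*T(-12, 13) = 147 + 33*(4 + 13 - 3*(-12)*(2 - 12))**2 = 147 + 33*(4 + 13 - 3*(-12)*(-10))**2 = 147 + 33*(4 + 13 - 360)**2 = 147 + 33*(-343)**2 = 147 + 33*117649 = 147 + 3882417 = 3882564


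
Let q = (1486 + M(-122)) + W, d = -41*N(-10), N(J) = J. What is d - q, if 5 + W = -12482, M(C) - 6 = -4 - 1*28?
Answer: 11437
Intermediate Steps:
M(C) = -26 (M(C) = 6 + (-4 - 1*28) = 6 + (-4 - 28) = 6 - 32 = -26)
W = -12487 (W = -5 - 12482 = -12487)
d = 410 (d = -41*(-10) = 410)
q = -11027 (q = (1486 - 26) - 12487 = 1460 - 12487 = -11027)
d - q = 410 - 1*(-11027) = 410 + 11027 = 11437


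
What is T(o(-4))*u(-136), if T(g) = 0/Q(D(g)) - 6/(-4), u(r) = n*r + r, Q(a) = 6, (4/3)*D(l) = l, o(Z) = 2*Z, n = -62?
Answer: 12444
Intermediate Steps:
D(l) = 3*l/4
u(r) = -61*r (u(r) = -62*r + r = -61*r)
T(g) = 3/2 (T(g) = 0/6 - 6/(-4) = 0*(⅙) - 6*(-¼) = 0 + 3/2 = 3/2)
T(o(-4))*u(-136) = 3*(-61*(-136))/2 = (3/2)*8296 = 12444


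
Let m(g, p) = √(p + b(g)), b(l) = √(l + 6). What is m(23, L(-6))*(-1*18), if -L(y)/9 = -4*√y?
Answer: -18*√(√29 + 36*I*√6) ≈ -123.23 - 115.93*I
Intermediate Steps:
b(l) = √(6 + l)
L(y) = 36*√y (L(y) = -(-36)*√y = 36*√y)
m(g, p) = √(p + √(6 + g))
m(23, L(-6))*(-1*18) = √(36*√(-6) + √(6 + 23))*(-1*18) = √(36*(I*√6) + √29)*(-18) = √(36*I*√6 + √29)*(-18) = √(√29 + 36*I*√6)*(-18) = -18*√(√29 + 36*I*√6)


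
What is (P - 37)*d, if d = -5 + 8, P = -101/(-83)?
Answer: -8910/83 ≈ -107.35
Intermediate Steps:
P = 101/83 (P = -101*(-1/83) = 101/83 ≈ 1.2169)
d = 3
(P - 37)*d = (101/83 - 37)*3 = -2970/83*3 = -8910/83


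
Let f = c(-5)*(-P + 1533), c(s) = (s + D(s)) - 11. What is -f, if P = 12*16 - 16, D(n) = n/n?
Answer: 20355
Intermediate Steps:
D(n) = 1
c(s) = -10 + s (c(s) = (s + 1) - 11 = (1 + s) - 11 = -10 + s)
P = 176 (P = 192 - 16 = 176)
f = -20355 (f = (-10 - 5)*(-1*176 + 1533) = -15*(-176 + 1533) = -15*1357 = -20355)
-f = -1*(-20355) = 20355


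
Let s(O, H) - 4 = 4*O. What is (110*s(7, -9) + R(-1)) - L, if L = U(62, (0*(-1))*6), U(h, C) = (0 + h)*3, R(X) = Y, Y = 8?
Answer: 3342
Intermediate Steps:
s(O, H) = 4 + 4*O
R(X) = 8
U(h, C) = 3*h (U(h, C) = h*3 = 3*h)
L = 186 (L = 3*62 = 186)
(110*s(7, -9) + R(-1)) - L = (110*(4 + 4*7) + 8) - 1*186 = (110*(4 + 28) + 8) - 186 = (110*32 + 8) - 186 = (3520 + 8) - 186 = 3528 - 186 = 3342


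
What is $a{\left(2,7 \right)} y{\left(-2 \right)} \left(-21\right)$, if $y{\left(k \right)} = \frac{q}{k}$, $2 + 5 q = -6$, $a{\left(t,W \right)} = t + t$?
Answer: $- \frac{336}{5} \approx -67.2$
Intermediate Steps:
$a{\left(t,W \right)} = 2 t$
$q = - \frac{8}{5}$ ($q = - \frac{2}{5} + \frac{1}{5} \left(-6\right) = - \frac{2}{5} - \frac{6}{5} = - \frac{8}{5} \approx -1.6$)
$y{\left(k \right)} = - \frac{8}{5 k}$
$a{\left(2,7 \right)} y{\left(-2 \right)} \left(-21\right) = 2 \cdot 2 \left(- \frac{8}{5 \left(-2\right)}\right) \left(-21\right) = 4 \left(\left(- \frac{8}{5}\right) \left(- \frac{1}{2}\right)\right) \left(-21\right) = 4 \cdot \frac{4}{5} \left(-21\right) = \frac{16}{5} \left(-21\right) = - \frac{336}{5}$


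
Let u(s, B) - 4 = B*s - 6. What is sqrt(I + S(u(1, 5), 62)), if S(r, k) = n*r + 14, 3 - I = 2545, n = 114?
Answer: I*sqrt(2186) ≈ 46.755*I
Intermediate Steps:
u(s, B) = -2 + B*s (u(s, B) = 4 + (B*s - 6) = 4 + (-6 + B*s) = -2 + B*s)
I = -2542 (I = 3 - 1*2545 = 3 - 2545 = -2542)
S(r, k) = 14 + 114*r (S(r, k) = 114*r + 14 = 14 + 114*r)
sqrt(I + S(u(1, 5), 62)) = sqrt(-2542 + (14 + 114*(-2 + 5*1))) = sqrt(-2542 + (14 + 114*(-2 + 5))) = sqrt(-2542 + (14 + 114*3)) = sqrt(-2542 + (14 + 342)) = sqrt(-2542 + 356) = sqrt(-2186) = I*sqrt(2186)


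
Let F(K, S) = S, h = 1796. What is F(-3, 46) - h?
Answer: -1750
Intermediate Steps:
F(-3, 46) - h = 46 - 1*1796 = 46 - 1796 = -1750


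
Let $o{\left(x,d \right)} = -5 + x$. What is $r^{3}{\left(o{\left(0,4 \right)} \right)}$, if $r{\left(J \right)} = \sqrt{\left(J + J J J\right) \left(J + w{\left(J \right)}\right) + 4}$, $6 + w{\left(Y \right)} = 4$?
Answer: $914 \sqrt{914} \approx 27632.0$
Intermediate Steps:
$w{\left(Y \right)} = -2$ ($w{\left(Y \right)} = -6 + 4 = -2$)
$r{\left(J \right)} = \sqrt{4 + \left(-2 + J\right) \left(J + J^{3}\right)}$ ($r{\left(J \right)} = \sqrt{\left(J + J J J\right) \left(J - 2\right) + 4} = \sqrt{\left(J + J^{2} J\right) \left(-2 + J\right) + 4} = \sqrt{\left(J + J^{3}\right) \left(-2 + J\right) + 4} = \sqrt{\left(-2 + J\right) \left(J + J^{3}\right) + 4} = \sqrt{4 + \left(-2 + J\right) \left(J + J^{3}\right)}$)
$r^{3}{\left(o{\left(0,4 \right)} \right)} = \left(\sqrt{4 + \left(-5 + 0\right)^{2} + \left(-5 + 0\right)^{4} - 2 \left(-5 + 0\right) - 2 \left(-5 + 0\right)^{3}}\right)^{3} = \left(\sqrt{4 + \left(-5\right)^{2} + \left(-5\right)^{4} - -10 - 2 \left(-5\right)^{3}}\right)^{3} = \left(\sqrt{4 + 25 + 625 + 10 - -250}\right)^{3} = \left(\sqrt{4 + 25 + 625 + 10 + 250}\right)^{3} = \left(\sqrt{914}\right)^{3} = 914 \sqrt{914}$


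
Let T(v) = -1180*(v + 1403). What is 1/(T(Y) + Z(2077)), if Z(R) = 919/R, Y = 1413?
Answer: -2077/6901620841 ≈ -3.0094e-7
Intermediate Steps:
T(v) = -1655540 - 1180*v (T(v) = -1180*(1403 + v) = -1655540 - 1180*v)
1/(T(Y) + Z(2077)) = 1/((-1655540 - 1180*1413) + 919/2077) = 1/((-1655540 - 1667340) + 919*(1/2077)) = 1/(-3322880 + 919/2077) = 1/(-6901620841/2077) = -2077/6901620841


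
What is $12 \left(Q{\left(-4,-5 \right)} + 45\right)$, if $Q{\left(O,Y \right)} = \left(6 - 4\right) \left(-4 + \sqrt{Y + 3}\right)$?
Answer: $444 + 24 i \sqrt{2} \approx 444.0 + 33.941 i$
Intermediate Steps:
$Q{\left(O,Y \right)} = -8 + 2 \sqrt{3 + Y}$ ($Q{\left(O,Y \right)} = 2 \left(-4 + \sqrt{3 + Y}\right) = -8 + 2 \sqrt{3 + Y}$)
$12 \left(Q{\left(-4,-5 \right)} + 45\right) = 12 \left(\left(-8 + 2 \sqrt{3 - 5}\right) + 45\right) = 12 \left(\left(-8 + 2 \sqrt{-2}\right) + 45\right) = 12 \left(\left(-8 + 2 i \sqrt{2}\right) + 45\right) = 12 \left(37 + 2 i \sqrt{2}\right) = 444 + 24 i \sqrt{2}$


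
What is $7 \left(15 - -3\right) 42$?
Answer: $5292$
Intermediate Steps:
$7 \left(15 - -3\right) 42 = 7 \left(15 + 3\right) 42 = 7 \cdot 18 \cdot 42 = 126 \cdot 42 = 5292$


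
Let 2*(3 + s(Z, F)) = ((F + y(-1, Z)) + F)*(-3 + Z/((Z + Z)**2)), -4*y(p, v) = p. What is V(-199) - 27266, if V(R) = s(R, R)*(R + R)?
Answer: -4218051/16 ≈ -2.6363e+5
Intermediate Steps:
y(p, v) = -p/4
s(Z, F) = -3 + (-3 + 1/(4*Z))*(1/4 + 2*F)/2 (s(Z, F) = -3 + (((F - 1/4*(-1)) + F)*(-3 + Z/((Z + Z)**2)))/2 = -3 + (((F + 1/4) + F)*(-3 + Z/((2*Z)**2)))/2 = -3 + (((1/4 + F) + F)*(-3 + Z/((4*Z**2))))/2 = -3 + ((1/4 + 2*F)*(-3 + Z*(1/(4*Z**2))))/2 = -3 + ((1/4 + 2*F)*(-3 + 1/(4*Z)))/2 = -3 + ((-3 + 1/(4*Z))*(1/4 + 2*F))/2 = -3 + (-3 + 1/(4*Z))*(1/4 + 2*F)/2)
V(R) = 1/16 + R/2 - 3*R*(9 + 8*R)/4 (V(R) = ((1 + 8*R - 12*R*(9 + 8*R))/(32*R))*(R + R) = ((1 + 8*R - 12*R*(9 + 8*R))/(32*R))*(2*R) = 1/16 + R/2 - 3*R*(9 + 8*R)/4)
V(-199) - 27266 = (1/16 - 6*(-199)**2 - 25/4*(-199)) - 27266 = (1/16 - 6*39601 + 4975/4) - 27266 = (1/16 - 237606 + 4975/4) - 27266 = -3781795/16 - 27266 = -4218051/16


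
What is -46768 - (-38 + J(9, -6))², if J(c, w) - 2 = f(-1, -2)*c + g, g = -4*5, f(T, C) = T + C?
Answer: -53657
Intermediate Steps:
f(T, C) = C + T
g = -20
J(c, w) = -18 - 3*c (J(c, w) = 2 + ((-2 - 1)*c - 20) = 2 + (-3*c - 20) = 2 + (-20 - 3*c) = -18 - 3*c)
-46768 - (-38 + J(9, -6))² = -46768 - (-38 + (-18 - 3*9))² = -46768 - (-38 + (-18 - 27))² = -46768 - (-38 - 45)² = -46768 - 1*(-83)² = -46768 - 1*6889 = -46768 - 6889 = -53657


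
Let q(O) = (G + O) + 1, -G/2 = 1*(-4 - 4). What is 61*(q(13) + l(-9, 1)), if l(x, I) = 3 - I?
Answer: 1952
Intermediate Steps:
G = 16 (G = -2*(-4 - 4) = -2*(-8) = 16)
q(O) = 17 + O (q(O) = (16 + O) + 1 = 17 + O)
61*(q(13) + l(-9, 1)) = 61*((17 + 13) + (3 - 1*1)) = 61*(30 + (3 - 1)) = 61*(30 + 2) = 61*32 = 1952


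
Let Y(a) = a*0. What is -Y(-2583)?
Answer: 0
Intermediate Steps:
Y(a) = 0
-Y(-2583) = -1*0 = 0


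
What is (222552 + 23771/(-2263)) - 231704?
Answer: -20734747/2263 ≈ -9162.5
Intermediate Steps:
(222552 + 23771/(-2263)) - 231704 = (222552 + 23771*(-1/2263)) - 231704 = (222552 - 23771/2263) - 231704 = 503611405/2263 - 231704 = -20734747/2263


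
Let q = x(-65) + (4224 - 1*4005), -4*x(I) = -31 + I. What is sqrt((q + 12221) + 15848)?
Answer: 2*sqrt(7078) ≈ 168.26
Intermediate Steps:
x(I) = 31/4 - I/4 (x(I) = -(-31 + I)/4 = 31/4 - I/4)
q = 243 (q = (31/4 - 1/4*(-65)) + (4224 - 1*4005) = (31/4 + 65/4) + (4224 - 4005) = 24 + 219 = 243)
sqrt((q + 12221) + 15848) = sqrt((243 + 12221) + 15848) = sqrt(12464 + 15848) = sqrt(28312) = 2*sqrt(7078)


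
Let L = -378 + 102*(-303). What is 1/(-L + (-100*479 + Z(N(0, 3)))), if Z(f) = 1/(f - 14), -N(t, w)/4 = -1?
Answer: -10/166161 ≈ -6.0183e-5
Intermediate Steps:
L = -31284 (L = -378 - 30906 = -31284)
N(t, w) = 4 (N(t, w) = -4*(-1) = 4)
Z(f) = 1/(-14 + f)
1/(-L + (-100*479 + Z(N(0, 3)))) = 1/(-1*(-31284) + (-100*479 + 1/(-14 + 4))) = 1/(31284 + (-47900 + 1/(-10))) = 1/(31284 + (-47900 - ⅒)) = 1/(31284 - 479001/10) = 1/(-166161/10) = -10/166161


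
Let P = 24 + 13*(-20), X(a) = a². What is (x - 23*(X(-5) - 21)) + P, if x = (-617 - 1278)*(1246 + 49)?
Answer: -2454353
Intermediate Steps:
P = -236 (P = 24 - 260 = -236)
x = -2454025 (x = -1895*1295 = -2454025)
(x - 23*(X(-5) - 21)) + P = (-2454025 - 23*((-5)² - 21)) - 236 = (-2454025 - 23*(25 - 21)) - 236 = (-2454025 - 23*4) - 236 = (-2454025 - 92) - 236 = -2454117 - 236 = -2454353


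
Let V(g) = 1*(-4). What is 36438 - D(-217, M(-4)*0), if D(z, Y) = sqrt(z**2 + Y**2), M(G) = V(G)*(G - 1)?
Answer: 36221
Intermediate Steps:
V(g) = -4
M(G) = 4 - 4*G (M(G) = -4*(G - 1) = -4*(-1 + G) = 4 - 4*G)
D(z, Y) = sqrt(Y**2 + z**2)
36438 - D(-217, M(-4)*0) = 36438 - sqrt(((4 - 4*(-4))*0)**2 + (-217)**2) = 36438 - sqrt(((4 + 16)*0)**2 + 47089) = 36438 - sqrt((20*0)**2 + 47089) = 36438 - sqrt(0**2 + 47089) = 36438 - sqrt(0 + 47089) = 36438 - sqrt(47089) = 36438 - 1*217 = 36438 - 217 = 36221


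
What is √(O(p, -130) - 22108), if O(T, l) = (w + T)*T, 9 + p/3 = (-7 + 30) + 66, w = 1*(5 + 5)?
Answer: 2*√9473 ≈ 194.66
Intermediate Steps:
w = 10 (w = 1*10 = 10)
p = 240 (p = -27 + 3*((-7 + 30) + 66) = -27 + 3*(23 + 66) = -27 + 3*89 = -27 + 267 = 240)
O(T, l) = T*(10 + T) (O(T, l) = (10 + T)*T = T*(10 + T))
√(O(p, -130) - 22108) = √(240*(10 + 240) - 22108) = √(240*250 - 22108) = √(60000 - 22108) = √37892 = 2*√9473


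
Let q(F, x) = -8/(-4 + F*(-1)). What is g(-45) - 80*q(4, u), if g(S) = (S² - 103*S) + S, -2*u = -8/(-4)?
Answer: 6535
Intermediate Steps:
u = -1 (u = -(-4)/(-4) = -(-4)*(-1)/4 = -½*2 = -1)
q(F, x) = -8/(-4 - F)
g(S) = S² - 102*S
g(-45) - 80*q(4, u) = -45*(-102 - 45) - 80*8/(4 + 4) = -45*(-147) - 80*8/8 = 6615 - 80*8*(⅛) = 6615 - 80 = 6535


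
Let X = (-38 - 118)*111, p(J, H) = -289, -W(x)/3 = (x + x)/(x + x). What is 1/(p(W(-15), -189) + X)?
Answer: -1/17605 ≈ -5.6802e-5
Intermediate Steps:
W(x) = -3 (W(x) = -3*(x + x)/(x + x) = -3*2*x/(2*x) = -3*2*x*1/(2*x) = -3*1 = -3)
X = -17316 (X = -156*111 = -17316)
1/(p(W(-15), -189) + X) = 1/(-289 - 17316) = 1/(-17605) = -1/17605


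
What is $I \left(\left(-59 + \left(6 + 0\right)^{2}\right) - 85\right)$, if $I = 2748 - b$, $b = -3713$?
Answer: $-697788$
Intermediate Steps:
$I = 6461$ ($I = 2748 - -3713 = 2748 + 3713 = 6461$)
$I \left(\left(-59 + \left(6 + 0\right)^{2}\right) - 85\right) = 6461 \left(\left(-59 + \left(6 + 0\right)^{2}\right) - 85\right) = 6461 \left(\left(-59 + 6^{2}\right) - 85\right) = 6461 \left(\left(-59 + 36\right) - 85\right) = 6461 \left(-23 - 85\right) = 6461 \left(-108\right) = -697788$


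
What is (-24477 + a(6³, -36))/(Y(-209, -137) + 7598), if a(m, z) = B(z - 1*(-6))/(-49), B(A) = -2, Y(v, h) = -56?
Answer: -1199371/369558 ≈ -3.2454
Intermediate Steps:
a(m, z) = 2/49 (a(m, z) = -2/(-49) = -2*(-1/49) = 2/49)
(-24477 + a(6³, -36))/(Y(-209, -137) + 7598) = (-24477 + 2/49)/(-56 + 7598) = -1199371/49/7542 = -1199371/49*1/7542 = -1199371/369558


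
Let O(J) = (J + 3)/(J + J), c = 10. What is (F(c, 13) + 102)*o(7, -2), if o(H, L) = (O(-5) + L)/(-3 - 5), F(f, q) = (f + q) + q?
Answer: 621/20 ≈ 31.050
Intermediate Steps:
F(f, q) = f + 2*q
O(J) = (3 + J)/(2*J) (O(J) = (3 + J)/((2*J)) = (3 + J)*(1/(2*J)) = (3 + J)/(2*J))
o(H, L) = -1/40 - L/8 (o(H, L) = ((1/2)*(3 - 5)/(-5) + L)/(-3 - 5) = ((1/2)*(-1/5)*(-2) + L)/(-8) = (1/5 + L)*(-1/8) = -1/40 - L/8)
(F(c, 13) + 102)*o(7, -2) = ((10 + 2*13) + 102)*(-1/40 - 1/8*(-2)) = ((10 + 26) + 102)*(-1/40 + 1/4) = (36 + 102)*(9/40) = 138*(9/40) = 621/20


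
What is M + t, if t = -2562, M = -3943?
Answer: -6505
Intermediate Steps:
M + t = -3943 - 2562 = -6505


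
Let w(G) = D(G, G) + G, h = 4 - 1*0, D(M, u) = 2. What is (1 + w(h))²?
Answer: 49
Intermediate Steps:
h = 4 (h = 4 + 0 = 4)
w(G) = 2 + G
(1 + w(h))² = (1 + (2 + 4))² = (1 + 6)² = 7² = 49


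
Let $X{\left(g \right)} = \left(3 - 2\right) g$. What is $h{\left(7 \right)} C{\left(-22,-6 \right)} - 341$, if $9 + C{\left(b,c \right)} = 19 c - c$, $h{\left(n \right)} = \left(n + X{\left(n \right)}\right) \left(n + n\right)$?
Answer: $-23273$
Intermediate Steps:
$X{\left(g \right)} = g$ ($X{\left(g \right)} = 1 g = g$)
$h{\left(n \right)} = 4 n^{2}$ ($h{\left(n \right)} = \left(n + n\right) \left(n + n\right) = 2 n 2 n = 4 n^{2}$)
$C{\left(b,c \right)} = -9 + 18 c$ ($C{\left(b,c \right)} = -9 + \left(19 c - c\right) = -9 + 18 c$)
$h{\left(7 \right)} C{\left(-22,-6 \right)} - 341 = 4 \cdot 7^{2} \left(-9 + 18 \left(-6\right)\right) - 341 = 4 \cdot 49 \left(-9 - 108\right) - 341 = 196 \left(-117\right) - 341 = -22932 - 341 = -23273$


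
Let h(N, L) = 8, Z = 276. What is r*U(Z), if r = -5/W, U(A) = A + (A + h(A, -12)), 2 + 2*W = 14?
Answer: -1400/3 ≈ -466.67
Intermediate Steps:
W = 6 (W = -1 + (1/2)*14 = -1 + 7 = 6)
U(A) = 8 + 2*A (U(A) = A + (A + 8) = A + (8 + A) = 8 + 2*A)
r = -5/6 ≈ -0.83333
r*U(Z) = -5*(8 + 2*276)/6 = -5*(8 + 552)/6 = -5/6*560 = -1400/3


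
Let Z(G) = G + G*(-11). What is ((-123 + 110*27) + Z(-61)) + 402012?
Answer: 405469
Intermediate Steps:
Z(G) = -10*G (Z(G) = G - 11*G = -10*G)
((-123 + 110*27) + Z(-61)) + 402012 = ((-123 + 110*27) - 10*(-61)) + 402012 = ((-123 + 2970) + 610) + 402012 = (2847 + 610) + 402012 = 3457 + 402012 = 405469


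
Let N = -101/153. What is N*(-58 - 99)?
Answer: 15857/153 ≈ 103.64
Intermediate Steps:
N = -101/153 (N = -101*1/153 = -101/153 ≈ -0.66013)
N*(-58 - 99) = -101*(-58 - 99)/153 = -101/153*(-157) = 15857/153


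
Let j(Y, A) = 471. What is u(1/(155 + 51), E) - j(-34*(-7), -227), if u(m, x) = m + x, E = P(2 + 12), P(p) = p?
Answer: -94141/206 ≈ -457.00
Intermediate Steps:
E = 14 (E = 2 + 12 = 14)
u(1/(155 + 51), E) - j(-34*(-7), -227) = (1/(155 + 51) + 14) - 1*471 = (1/206 + 14) - 471 = 2885/206 - 471 = -94141/206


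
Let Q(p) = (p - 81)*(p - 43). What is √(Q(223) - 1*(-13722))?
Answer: √39282 ≈ 198.20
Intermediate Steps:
Q(p) = (-81 + p)*(-43 + p)
√(Q(223) - 1*(-13722)) = √((3483 + 223² - 124*223) - 1*(-13722)) = √((3483 + 49729 - 27652) + 13722) = √(25560 + 13722) = √39282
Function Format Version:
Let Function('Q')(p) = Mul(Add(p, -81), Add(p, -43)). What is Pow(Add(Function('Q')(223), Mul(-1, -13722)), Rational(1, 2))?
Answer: Pow(39282, Rational(1, 2)) ≈ 198.20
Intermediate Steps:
Function('Q')(p) = Mul(Add(-81, p), Add(-43, p))
Pow(Add(Function('Q')(223), Mul(-1, -13722)), Rational(1, 2)) = Pow(Add(Add(3483, Pow(223, 2), Mul(-124, 223)), Mul(-1, -13722)), Rational(1, 2)) = Pow(Add(Add(3483, 49729, -27652), 13722), Rational(1, 2)) = Pow(Add(25560, 13722), Rational(1, 2)) = Pow(39282, Rational(1, 2))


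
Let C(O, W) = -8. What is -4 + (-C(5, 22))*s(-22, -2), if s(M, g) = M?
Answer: -180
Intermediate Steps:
-4 + (-C(5, 22))*s(-22, -2) = -4 - 1*(-8)*(-22) = -4 + 8*(-22) = -4 - 176 = -180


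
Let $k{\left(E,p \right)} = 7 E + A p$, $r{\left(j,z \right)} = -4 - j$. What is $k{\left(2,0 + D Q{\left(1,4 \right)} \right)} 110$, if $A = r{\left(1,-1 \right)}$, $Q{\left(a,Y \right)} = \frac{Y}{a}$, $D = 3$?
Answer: $-5060$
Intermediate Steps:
$A = -5$ ($A = -4 - 1 = -5$)
$k{\left(E,p \right)} = - 5 p + 7 E$ ($k{\left(E,p \right)} = 7 E - 5 p = - 5 p + 7 E$)
$k{\left(2,0 + D Q{\left(1,4 \right)} \right)} 110 = \left(- 5 \left(0 + 3 \cdot \frac{4}{1}\right) + 7 \cdot 2\right) 110 = \left(- 5 \left(0 + 3 \cdot 4 \cdot 1\right) + 14\right) 110 = \left(- 5 \left(0 + 3 \cdot 4\right) + 14\right) 110 = \left(- 5 \left(0 + 12\right) + 14\right) 110 = \left(\left(-5\right) 12 + 14\right) 110 = \left(-60 + 14\right) 110 = \left(-46\right) 110 = -5060$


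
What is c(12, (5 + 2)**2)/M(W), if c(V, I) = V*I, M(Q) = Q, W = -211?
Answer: -588/211 ≈ -2.7867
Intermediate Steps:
c(V, I) = I*V
c(12, (5 + 2)**2)/M(W) = ((5 + 2)**2*12)/(-211) = (7**2*12)*(-1/211) = (49*12)*(-1/211) = 588*(-1/211) = -588/211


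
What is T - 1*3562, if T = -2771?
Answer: -6333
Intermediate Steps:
T - 1*3562 = -2771 - 1*3562 = -2771 - 3562 = -6333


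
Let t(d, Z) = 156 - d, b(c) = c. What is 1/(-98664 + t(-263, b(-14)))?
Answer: -1/98245 ≈ -1.0179e-5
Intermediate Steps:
1/(-98664 + t(-263, b(-14))) = 1/(-98664 + (156 - 1*(-263))) = 1/(-98664 + (156 + 263)) = 1/(-98664 + 419) = 1/(-98245) = -1/98245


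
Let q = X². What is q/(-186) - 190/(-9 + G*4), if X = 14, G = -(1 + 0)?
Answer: 16396/1209 ≈ 13.562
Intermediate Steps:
G = -1 (G = -1*1 = -1)
q = 196 (q = 14² = 196)
q/(-186) - 190/(-9 + G*4) = 196/(-186) - 190/(-9 - 1*4) = 196*(-1/186) - 190/(-9 - 4) = -98/93 - 190/(-13) = -98/93 - 190*(-1/13) = -98/93 + 190/13 = 16396/1209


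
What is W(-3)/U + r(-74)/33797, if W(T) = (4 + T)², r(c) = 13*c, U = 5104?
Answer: -4876251/172499888 ≈ -0.028268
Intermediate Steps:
W(-3)/U + r(-74)/33797 = (4 - 3)²/5104 + (13*(-74))/33797 = 1²*(1/5104) - 962*1/33797 = 1*(1/5104) - 962/33797 = 1/5104 - 962/33797 = -4876251/172499888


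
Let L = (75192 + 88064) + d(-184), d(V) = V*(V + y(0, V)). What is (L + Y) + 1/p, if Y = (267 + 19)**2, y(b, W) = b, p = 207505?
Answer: 57874804541/207505 ≈ 2.7891e+5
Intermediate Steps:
d(V) = V**2 (d(V) = V*(V + 0) = V*V = V**2)
Y = 81796 (Y = 286**2 = 81796)
L = 197112 (L = (75192 + 88064) + (-184)**2 = 163256 + 33856 = 197112)
(L + Y) + 1/p = (197112 + 81796) + 1/207505 = 278908 + 1/207505 = 57874804541/207505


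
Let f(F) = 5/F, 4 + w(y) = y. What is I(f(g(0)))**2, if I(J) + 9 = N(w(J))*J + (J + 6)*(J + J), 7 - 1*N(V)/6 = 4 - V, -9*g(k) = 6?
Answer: 156816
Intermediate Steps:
g(k) = -2/3 (g(k) = -1/9*6 = -2/3)
w(y) = -4 + y
N(V) = 18 + 6*V (N(V) = 42 - 6*(4 - V) = 42 + (-24 + 6*V) = 18 + 6*V)
I(J) = -9 + J*(-6 + 6*J) + 2*J*(6 + J) (I(J) = -9 + ((18 + 6*(-4 + J))*J + (J + 6)*(J + J)) = -9 + ((18 + (-24 + 6*J))*J + (6 + J)*(2*J)) = -9 + ((-6 + 6*J)*J + 2*J*(6 + J)) = -9 + (J*(-6 + 6*J) + 2*J*(6 + J)) = -9 + J*(-6 + 6*J) + 2*J*(6 + J))
I(f(g(0)))**2 = (-9 + 6*(5/(-2/3)) + 8*(5/(-2/3))**2)**2 = (-9 + 6*(5*(-3/2)) + 8*(5*(-3/2))**2)**2 = (-9 + 6*(-15/2) + 8*(-15/2)**2)**2 = (-9 - 45 + 8*(225/4))**2 = (-9 - 45 + 450)**2 = 396**2 = 156816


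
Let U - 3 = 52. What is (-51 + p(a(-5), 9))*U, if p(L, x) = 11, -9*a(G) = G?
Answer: -2200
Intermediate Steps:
U = 55 (U = 3 + 52 = 55)
a(G) = -G/9
(-51 + p(a(-5), 9))*U = (-51 + 11)*55 = -40*55 = -2200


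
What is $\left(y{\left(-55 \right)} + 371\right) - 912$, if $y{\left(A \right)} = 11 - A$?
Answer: $-475$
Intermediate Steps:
$\left(y{\left(-55 \right)} + 371\right) - 912 = \left(\left(11 - -55\right) + 371\right) - 912 = \left(\left(11 + 55\right) + 371\right) - 912 = \left(66 + 371\right) - 912 = 437 - 912 = -475$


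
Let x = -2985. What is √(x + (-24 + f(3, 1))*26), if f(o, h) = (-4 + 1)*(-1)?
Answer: I*√3531 ≈ 59.422*I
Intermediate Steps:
f(o, h) = 3 (f(o, h) = -3*(-1) = 3)
√(x + (-24 + f(3, 1))*26) = √(-2985 + (-24 + 3)*26) = √(-2985 - 21*26) = √(-2985 - 546) = √(-3531) = I*√3531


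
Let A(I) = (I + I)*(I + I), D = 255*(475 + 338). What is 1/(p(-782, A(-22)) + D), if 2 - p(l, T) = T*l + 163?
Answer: 1/1721106 ≈ 5.8102e-7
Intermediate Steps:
D = 207315 (D = 255*813 = 207315)
A(I) = 4*I**2 (A(I) = (2*I)*(2*I) = 4*I**2)
p(l, T) = -161 - T*l (p(l, T) = 2 - (T*l + 163) = 2 - (163 + T*l) = 2 + (-163 - T*l) = -161 - T*l)
1/(p(-782, A(-22)) + D) = 1/((-161 - 1*4*(-22)**2*(-782)) + 207315) = 1/((-161 - 1*4*484*(-782)) + 207315) = 1/((-161 - 1*1936*(-782)) + 207315) = 1/((-161 + 1513952) + 207315) = 1/(1513791 + 207315) = 1/1721106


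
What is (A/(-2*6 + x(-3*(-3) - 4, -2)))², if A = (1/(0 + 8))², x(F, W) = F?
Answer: 1/200704 ≈ 4.9825e-6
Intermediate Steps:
A = 1/64 (A = (1/8)² = (⅛)² = 1/64 ≈ 0.015625)
(A/(-2*6 + x(-3*(-3) - 4, -2)))² = (1/(64*(-2*6 + (-3*(-3) - 4))))² = (1/(64*(-12 + (9 - 4))))² = (1/(64*(-12 + 5)))² = ((1/64)/(-7))² = ((1/64)*(-⅐))² = (-1/448)² = 1/200704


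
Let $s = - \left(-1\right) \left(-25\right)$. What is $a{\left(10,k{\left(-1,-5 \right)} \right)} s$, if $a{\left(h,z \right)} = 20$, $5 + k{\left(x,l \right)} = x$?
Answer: $-500$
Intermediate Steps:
$k{\left(x,l \right)} = -5 + x$
$s = -25$ ($s = \left(-1\right) 25 = -25$)
$a{\left(10,k{\left(-1,-5 \right)} \right)} s = 20 \left(-25\right) = -500$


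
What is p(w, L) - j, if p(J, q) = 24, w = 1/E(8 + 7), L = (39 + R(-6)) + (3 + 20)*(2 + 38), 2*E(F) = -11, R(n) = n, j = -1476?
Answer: 1500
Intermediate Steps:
E(F) = -11/2 (E(F) = (½)*(-11) = -11/2)
L = 953 (L = (39 - 6) + (3 + 20)*(2 + 38) = 33 + 23*40 = 33 + 920 = 953)
w = -2/11 (w = 1/(-11/2) = -2/11 ≈ -0.18182)
p(w, L) - j = 24 - 1*(-1476) = 24 + 1476 = 1500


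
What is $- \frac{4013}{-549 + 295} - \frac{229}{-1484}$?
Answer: $\frac{3006729}{188468} \approx 15.954$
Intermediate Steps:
$- \frac{4013}{-549 + 295} - \frac{229}{-1484} = - \frac{4013}{-254} - - \frac{229}{1484} = \left(-4013\right) \left(- \frac{1}{254}\right) + \frac{229}{1484} = \frac{4013}{254} + \frac{229}{1484} = \frac{3006729}{188468}$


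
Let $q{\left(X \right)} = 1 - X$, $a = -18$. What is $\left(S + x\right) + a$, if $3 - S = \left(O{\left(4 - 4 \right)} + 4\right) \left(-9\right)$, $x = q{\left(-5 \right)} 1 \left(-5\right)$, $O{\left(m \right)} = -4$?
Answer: $-45$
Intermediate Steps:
$x = -30$ ($x = \left(1 - -5\right) 1 \left(-5\right) = \left(1 + 5\right) 1 \left(-5\right) = 6 \cdot 1 \left(-5\right) = 6 \left(-5\right) = -30$)
$S = 3$ ($S = 3 - \left(-4 + 4\right) \left(-9\right) = 3 - 0 \left(-9\right) = 3 - 0 = 3 + 0 = 3$)
$\left(S + x\right) + a = \left(3 - 30\right) - 18 = -27 - 18 = -45$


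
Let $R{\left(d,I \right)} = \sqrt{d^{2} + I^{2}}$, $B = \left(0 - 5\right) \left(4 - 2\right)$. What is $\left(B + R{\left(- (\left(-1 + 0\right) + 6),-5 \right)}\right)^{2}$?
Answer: $150 - 100 \sqrt{2} \approx 8.5786$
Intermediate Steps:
$B = -10$ ($B = \left(-5\right) 2 = -10$)
$R{\left(d,I \right)} = \sqrt{I^{2} + d^{2}}$
$\left(B + R{\left(- (\left(-1 + 0\right) + 6),-5 \right)}\right)^{2} = \left(-10 + \sqrt{\left(-5\right)^{2} + \left(- (\left(-1 + 0\right) + 6)\right)^{2}}\right)^{2} = \left(-10 + \sqrt{25 + \left(- (-1 + 6)\right)^{2}}\right)^{2} = \left(-10 + \sqrt{25 + \left(\left(-1\right) 5\right)^{2}}\right)^{2} = \left(-10 + \sqrt{25 + \left(-5\right)^{2}}\right)^{2} = \left(-10 + \sqrt{25 + 25}\right)^{2} = \left(-10 + \sqrt{50}\right)^{2} = \left(-10 + 5 \sqrt{2}\right)^{2}$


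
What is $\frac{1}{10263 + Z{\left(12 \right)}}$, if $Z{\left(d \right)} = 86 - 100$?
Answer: $\frac{1}{10249} \approx 9.757 \cdot 10^{-5}$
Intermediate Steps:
$Z{\left(d \right)} = -14$
$\frac{1}{10263 + Z{\left(12 \right)}} = \frac{1}{10263 - 14} = \frac{1}{10249}$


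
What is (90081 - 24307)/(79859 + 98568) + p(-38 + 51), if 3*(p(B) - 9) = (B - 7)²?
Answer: 3812741/178427 ≈ 21.369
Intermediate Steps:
p(B) = 9 + (-7 + B)²/3 (p(B) = 9 + (B - 7)²/3 = 9 + (-7 + B)²/3)
(90081 - 24307)/(79859 + 98568) + p(-38 + 51) = (90081 - 24307)/(79859 + 98568) + (9 + (-7 + (-38 + 51))²/3) = 65774/178427 + (9 + (-7 + 13)²/3) = 65774*(1/178427) + (9 + (⅓)*6²) = 65774/178427 + (9 + (⅓)*36) = 65774/178427 + (9 + 12) = 65774/178427 + 21 = 3812741/178427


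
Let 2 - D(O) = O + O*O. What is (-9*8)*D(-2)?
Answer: 0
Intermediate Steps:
D(O) = 2 - O - O² (D(O) = 2 - (O + O*O) = 2 - (O + O²) = 2 + (-O - O²) = 2 - O - O²)
(-9*8)*D(-2) = (-9*8)*(2 - 1*(-2) - 1*(-2)²) = -72*(2 + 2 - 1*4) = -72*(2 + 2 - 4) = -72*0 = 0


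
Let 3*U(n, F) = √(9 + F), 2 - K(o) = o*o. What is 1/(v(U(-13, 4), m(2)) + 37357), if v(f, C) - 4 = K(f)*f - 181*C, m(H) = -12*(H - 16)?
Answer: 5068737/35242928036 - 135*√13/35242928036 ≈ 0.00014381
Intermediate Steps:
K(o) = 2 - o² (K(o) = 2 - o*o = 2 - o²)
U(n, F) = √(9 + F)/3
m(H) = 192 - 12*H (m(H) = -12*(-16 + H) = 192 - 12*H)
v(f, C) = 4 - 181*C + f*(2 - f²) (v(f, C) = 4 + ((2 - f²)*f - 181*C) = 4 + (f*(2 - f²) - 181*C) = 4 + (-181*C + f*(2 - f²)) = 4 - 181*C + f*(2 - f²))
1/(v(U(-13, 4), m(2)) + 37357) = 1/((4 - 181*(192 - 12*2) - √(9 + 4)/3*(-2 + (√(9 + 4)/3)²)) + 37357) = 1/((4 - 181*(192 - 24) - √13/3*(-2 + (√13/3)²)) + 37357) = 1/((4 - 181*168 - √13/3*(-2 + 13/9)) + 37357) = 1/((4 - 30408 - 1*√13/3*(-5/9)) + 37357) = 1/((4 - 30408 + 5*√13/27) + 37357) = 1/((-30404 + 5*√13/27) + 37357) = 1/(6953 + 5*√13/27)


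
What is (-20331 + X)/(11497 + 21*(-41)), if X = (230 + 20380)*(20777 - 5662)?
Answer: 311499819/10636 ≈ 29287.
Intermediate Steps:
X = 311520150 (X = 20610*15115 = 311520150)
(-20331 + X)/(11497 + 21*(-41)) = (-20331 + 311520150)/(11497 + 21*(-41)) = 311499819/(11497 - 861) = 311499819/10636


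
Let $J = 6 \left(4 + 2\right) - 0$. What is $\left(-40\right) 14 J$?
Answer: $-20160$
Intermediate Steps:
$J = 36$ ($J = 6 \cdot 6 + 0 = 36 + 0 = 36$)
$\left(-40\right) 14 J = \left(-40\right) 14 \cdot 36 = \left(-560\right) 36 = -20160$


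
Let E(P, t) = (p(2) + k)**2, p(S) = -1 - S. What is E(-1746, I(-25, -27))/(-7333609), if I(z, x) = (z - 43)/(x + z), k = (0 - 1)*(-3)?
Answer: 0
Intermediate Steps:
k = 3 (k = -1*(-3) = 3)
I(z, x) = (-43 + z)/(x + z)
E(P, t) = 0 (E(P, t) = ((-1 - 1*2) + 3)**2 = ((-1 - 2) + 3)**2 = (-3 + 3)**2 = 0**2 = 0)
E(-1746, I(-25, -27))/(-7333609) = 0/(-7333609) = 0*(-1/7333609) = 0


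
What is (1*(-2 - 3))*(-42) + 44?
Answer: 254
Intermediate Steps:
(1*(-2 - 3))*(-42) + 44 = (1*(-5))*(-42) + 44 = -5*(-42) + 44 = 210 + 44 = 254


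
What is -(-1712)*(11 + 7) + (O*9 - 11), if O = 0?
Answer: 30805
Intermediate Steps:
-(-1712)*(11 + 7) + (O*9 - 11) = -(-1712)*(11 + 7) + (0*9 - 11) = -(-1712)*18 + (0 - 11) = -428*(-72) - 11 = 30816 - 11 = 30805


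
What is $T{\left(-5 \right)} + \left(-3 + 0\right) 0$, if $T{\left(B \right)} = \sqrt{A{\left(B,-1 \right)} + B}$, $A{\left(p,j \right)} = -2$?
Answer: $i \sqrt{7} \approx 2.6458 i$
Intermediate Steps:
$T{\left(B \right)} = \sqrt{-2 + B}$
$T{\left(-5 \right)} + \left(-3 + 0\right) 0 = \sqrt{-2 - 5} + \left(-3 + 0\right) 0 = \sqrt{-7} - 0 = i \sqrt{7} + 0 = i \sqrt{7}$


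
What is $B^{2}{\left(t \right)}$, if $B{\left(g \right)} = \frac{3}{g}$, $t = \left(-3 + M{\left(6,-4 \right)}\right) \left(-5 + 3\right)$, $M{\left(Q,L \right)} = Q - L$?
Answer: $\frac{9}{196} \approx 0.045918$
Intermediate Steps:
$t = -14$ ($t = \left(-3 + \left(6 - -4\right)\right) \left(-5 + 3\right) = \left(-3 + \left(6 + 4\right)\right) \left(-2\right) = \left(-3 + 10\right) \left(-2\right) = 7 \left(-2\right) = -14$)
$B^{2}{\left(t \right)} = \left(\frac{3}{-14}\right)^{2} = \left(3 \left(- \frac{1}{14}\right)\right)^{2} = \left(- \frac{3}{14}\right)^{2} = \frac{9}{196}$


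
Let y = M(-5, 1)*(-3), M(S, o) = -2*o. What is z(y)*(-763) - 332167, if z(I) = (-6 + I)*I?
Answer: -332167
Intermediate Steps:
y = 6 (y = -2*1*(-3) = -2*(-3) = 6)
z(I) = I*(-6 + I)
z(y)*(-763) - 332167 = (6*(-6 + 6))*(-763) - 332167 = (6*0)*(-763) - 332167 = 0*(-763) - 332167 = 0 - 332167 = -332167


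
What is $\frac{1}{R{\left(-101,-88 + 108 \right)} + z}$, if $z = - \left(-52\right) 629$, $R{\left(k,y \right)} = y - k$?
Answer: $\frac{1}{32829} \approx 3.0461 \cdot 10^{-5}$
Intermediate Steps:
$z = 32708$ ($z = \left(-1\right) \left(-32708\right) = 32708$)
$\frac{1}{R{\left(-101,-88 + 108 \right)} + z} = \frac{1}{\left(\left(-88 + 108\right) - -101\right) + 32708} = \frac{1}{\left(20 + 101\right) + 32708} = \frac{1}{121 + 32708} = \frac{1}{32829}$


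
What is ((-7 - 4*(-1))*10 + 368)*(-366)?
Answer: -123708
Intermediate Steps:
((-7 - 4*(-1))*10 + 368)*(-366) = ((-7 + 4)*10 + 368)*(-366) = (-3*10 + 368)*(-366) = (-30 + 368)*(-366) = 338*(-366) = -123708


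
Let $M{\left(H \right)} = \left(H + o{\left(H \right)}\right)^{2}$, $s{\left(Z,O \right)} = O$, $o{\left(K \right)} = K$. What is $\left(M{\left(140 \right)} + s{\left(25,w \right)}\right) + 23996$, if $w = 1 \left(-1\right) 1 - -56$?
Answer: $102451$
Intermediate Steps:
$w = 55$ ($w = \left(-1\right) 1 + 56 = -1 + 56 = 55$)
$M{\left(H \right)} = 4 H^{2}$ ($M{\left(H \right)} = \left(H + H\right)^{2} = \left(2 H\right)^{2} = 4 H^{2}$)
$\left(M{\left(140 \right)} + s{\left(25,w \right)}\right) + 23996 = \left(4 \cdot 140^{2} + 55\right) + 23996 = \left(4 \cdot 19600 + 55\right) + 23996 = \left(78400 + 55\right) + 23996 = 78455 + 23996 = 102451$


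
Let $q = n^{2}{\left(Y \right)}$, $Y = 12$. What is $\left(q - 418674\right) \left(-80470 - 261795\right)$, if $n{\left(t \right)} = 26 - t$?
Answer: $143230372670$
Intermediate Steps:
$q = 196$ ($q = \left(26 - 12\right)^{2} = 14^{2} = 196$)
$\left(q - 418674\right) \left(-80470 - 261795\right) = \left(196 - 418674\right) \left(-80470 - 261795\right) = \left(-418478\right) \left(-342265\right) = 143230372670$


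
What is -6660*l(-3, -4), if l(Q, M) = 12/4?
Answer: -19980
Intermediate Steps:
l(Q, M) = 3 (l(Q, M) = 12*(1/4) = 3)
-6660*l(-3, -4) = -6660*3 = -19980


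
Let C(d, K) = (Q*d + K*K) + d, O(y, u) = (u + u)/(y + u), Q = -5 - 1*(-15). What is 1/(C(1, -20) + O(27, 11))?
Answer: 19/7820 ≈ 0.0024297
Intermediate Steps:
Q = 10 (Q = -5 + 15 = 10)
O(y, u) = 2*u/(u + y) (O(y, u) = (2*u)/(u + y) = 2*u/(u + y))
C(d, K) = K**2 + 11*d (C(d, K) = (10*d + K*K) + d = (10*d + K**2) + d = (K**2 + 10*d) + d = K**2 + 11*d)
1/(C(1, -20) + O(27, 11)) = 1/(((-20)**2 + 11*1) + 2*11/(11 + 27)) = 1/((400 + 11) + 2*11/38) = 1/(411 + 2*11*(1/38)) = 1/(411 + 11/19) = 1/(7820/19) = 19/7820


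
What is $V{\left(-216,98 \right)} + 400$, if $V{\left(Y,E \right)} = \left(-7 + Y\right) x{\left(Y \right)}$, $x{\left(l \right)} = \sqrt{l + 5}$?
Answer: $400 - 223 i \sqrt{211} \approx 400.0 - 3239.3 i$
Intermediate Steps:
$x{\left(l \right)} = \sqrt{5 + l}$
$V{\left(Y,E \right)} = \sqrt{5 + Y} \left(-7 + Y\right)$ ($V{\left(Y,E \right)} = \left(-7 + Y\right) \sqrt{5 + Y} = \sqrt{5 + Y} \left(-7 + Y\right)$)
$V{\left(-216,98 \right)} + 400 = \sqrt{5 - 216} \left(-7 - 216\right) + 400 = \sqrt{-211} \left(-223\right) + 400 = i \sqrt{211} \left(-223\right) + 400 = - 223 i \sqrt{211} + 400 = 400 - 223 i \sqrt{211}$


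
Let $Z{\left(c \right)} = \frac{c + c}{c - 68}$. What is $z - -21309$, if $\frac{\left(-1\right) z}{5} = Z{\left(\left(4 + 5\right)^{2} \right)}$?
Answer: $\frac{276207}{13} \approx 21247.0$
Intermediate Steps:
$Z{\left(c \right)} = \frac{2 c}{-68 + c}$
$z = - \frac{810}{13}$ ($z = - 5 \frac{2 \left(4 + 5\right)^{2}}{-68 + \left(4 + 5\right)^{2}} = - 5 \frac{2 \cdot 9^{2}}{-68 + 9^{2}} = - 5 \cdot 2 \cdot 81 \frac{1}{-68 + 81} = - 5 \cdot 2 \cdot 81 \cdot \frac{1}{13} = \left(-5\right) \frac{162}{13} = - \frac{810}{13} \approx -62.308$)
$z - -21309 = - \frac{810}{13} - -21309 = - \frac{810}{13} + 21309 = \frac{276207}{13}$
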